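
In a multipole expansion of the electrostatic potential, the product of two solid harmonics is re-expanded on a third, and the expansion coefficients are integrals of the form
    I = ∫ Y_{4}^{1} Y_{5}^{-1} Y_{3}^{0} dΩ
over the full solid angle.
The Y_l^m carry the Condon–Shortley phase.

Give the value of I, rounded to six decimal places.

-0.115089

Checks pass: Σm=0; 12 even; l₃=3∈[1,9].
(2·4+1)(2·5+1)(2·3+1) = 693
Δ: 6! 2! 4! / 13! → 1/180180
sum: t=2:+1/576 t=3:−1/144 t=4:+1/576 = -1/288
3j²(4 5 3; 0 0 0) = Δ·Π!·Σ² = 20/1001  (sign +1)
sum: t=1:−1/1440 t=2:+1/192 t=3:−1/432 = 19/8640
3j²(4 5 3; 1 -1 0) = Δ·Π!·Σ² = 361/30030  (sign -1)
combine: 4πI² = 693·20/1001·361/30030 = 2166/13013
take √, sign -1: I = -0.11508947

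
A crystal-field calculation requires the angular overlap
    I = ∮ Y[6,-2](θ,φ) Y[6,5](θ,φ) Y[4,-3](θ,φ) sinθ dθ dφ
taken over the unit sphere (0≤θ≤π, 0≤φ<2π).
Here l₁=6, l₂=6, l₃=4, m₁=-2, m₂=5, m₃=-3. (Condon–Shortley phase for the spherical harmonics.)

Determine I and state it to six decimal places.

m-sum 0 ✓  L=16 even ✓  0≤4≤12 ✓
Π(2lᵢ+1) = 13×13×9 = 1521
triangle coeff Δ(6,6,4) = 1/15315300
Σ_t [2,6]: t=2:+1/829440 t=3:−1/25920 t=4:+1/9216 t=5:−1/25920 t=6:+1/829440 = 7/207360
(3j)²=28/2431 [(6 6 4; 0 0 0)], sign=+1
Σ_t [7,8]: t=7:−1/725760 t=8:+1/5806080 = -1/829440
(3j)²=49/2652 [(6 6 4; -2 5 -3)], sign=+1
⇒ 4πI² = 1029/3179
I = (+1)√(1029/3179/(4π)) = 0.16049352

0.160494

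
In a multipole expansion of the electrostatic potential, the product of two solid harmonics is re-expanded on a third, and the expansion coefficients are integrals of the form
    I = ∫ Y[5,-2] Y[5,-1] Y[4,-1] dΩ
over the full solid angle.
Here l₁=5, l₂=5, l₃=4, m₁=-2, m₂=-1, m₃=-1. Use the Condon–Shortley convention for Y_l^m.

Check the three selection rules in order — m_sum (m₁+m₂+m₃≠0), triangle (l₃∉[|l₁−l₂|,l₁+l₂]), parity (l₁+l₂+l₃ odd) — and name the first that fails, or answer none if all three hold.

azimuthal sum: -2 − 1 − 1 = -4  ✗
0 ≤ 4 ≤ 10 (triangle on l)
L = 5 + 5 + 4 = 14 (even)

m_sum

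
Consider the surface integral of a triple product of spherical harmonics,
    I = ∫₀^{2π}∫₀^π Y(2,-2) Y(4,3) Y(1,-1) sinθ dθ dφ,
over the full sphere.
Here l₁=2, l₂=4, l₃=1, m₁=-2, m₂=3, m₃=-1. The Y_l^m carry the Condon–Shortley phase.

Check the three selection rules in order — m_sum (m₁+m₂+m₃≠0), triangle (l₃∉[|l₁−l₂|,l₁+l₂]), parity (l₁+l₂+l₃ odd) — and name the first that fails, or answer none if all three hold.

triangle

Σmᵢ = 0  ✓
l₃∈[|l₁−l₂|,l₁+l₂]=[2,6], have l₃=1  ✗
Σlᵢ = 7 ⇒ odd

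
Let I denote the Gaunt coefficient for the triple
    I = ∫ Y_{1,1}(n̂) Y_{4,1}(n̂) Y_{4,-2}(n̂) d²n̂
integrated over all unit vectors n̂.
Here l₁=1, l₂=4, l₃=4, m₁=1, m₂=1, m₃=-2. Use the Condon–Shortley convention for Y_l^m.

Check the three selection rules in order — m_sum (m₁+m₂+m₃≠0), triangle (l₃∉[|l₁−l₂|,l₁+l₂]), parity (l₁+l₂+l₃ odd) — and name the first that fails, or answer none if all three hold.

parity

azimuthal sum: 1 + 1 − 2 = 0  ✓
3 ≤ 4 ≤ 5 (triangle on l)  ✓
L = 1 + 4 + 4 = 9 (odd)  ✗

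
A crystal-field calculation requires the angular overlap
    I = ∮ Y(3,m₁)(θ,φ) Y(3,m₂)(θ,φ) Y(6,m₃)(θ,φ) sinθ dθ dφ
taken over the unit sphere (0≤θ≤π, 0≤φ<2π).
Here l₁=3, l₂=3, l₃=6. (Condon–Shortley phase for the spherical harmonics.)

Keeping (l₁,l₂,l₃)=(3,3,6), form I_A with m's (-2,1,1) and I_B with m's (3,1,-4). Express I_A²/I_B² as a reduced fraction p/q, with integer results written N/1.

1/2

Same 3,3,6: normalisation and zero-m 3j drop out of the ratio.
A: Δ: 0! 6! 6! / 13! → 1/12012; sum: t=0:+1/5760 = 1/5760; 3j²(3 3 6; -2 1 1) = Δ·Π!·Σ² = 5/572  (sign -1)
B: Δ: 0! 6! 6! / 13! → 1/12012; sum: t=0:+1/34560 = 1/34560; 3j²(3 3 6; 3 1 -4) = Δ·Π!·Σ² = 5/286  (sign +1)
I_A²/I_B² = (5/572)/(5/286) = 1/2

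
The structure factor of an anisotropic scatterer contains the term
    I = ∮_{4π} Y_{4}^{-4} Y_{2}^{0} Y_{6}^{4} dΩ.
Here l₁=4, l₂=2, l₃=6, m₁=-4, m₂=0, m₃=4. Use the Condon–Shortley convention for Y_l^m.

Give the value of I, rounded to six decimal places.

m-sum 0 ✓  L=12 even ✓  2≤6≤6 ✓
Π(2lᵢ+1) = 9×5×13 = 585
triangle coeff Δ(4,2,6) = 1/6435
Σ_t [0,0]: t=0:+1/2304 = 1/2304
(3j)²=5/143 [(4 2 6; 0 0 0)], sign=+1
Σ_t [0,0]: t=0:+1/161280 = 1/161280
(3j)²=1/143 [(4 2 6; -4 0 4)], sign=+1
⇒ 4πI² = 225/1573
I = (+1)√(225/1573/(4π)) = 0.10668957

0.106690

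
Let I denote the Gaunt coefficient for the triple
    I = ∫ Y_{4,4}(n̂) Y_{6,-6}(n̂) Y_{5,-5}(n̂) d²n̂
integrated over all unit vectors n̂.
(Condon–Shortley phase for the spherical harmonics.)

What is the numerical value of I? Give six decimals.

0.000000

Σmᵢ = -7 ≠ 0, so the φ-integral vanishes; I = 0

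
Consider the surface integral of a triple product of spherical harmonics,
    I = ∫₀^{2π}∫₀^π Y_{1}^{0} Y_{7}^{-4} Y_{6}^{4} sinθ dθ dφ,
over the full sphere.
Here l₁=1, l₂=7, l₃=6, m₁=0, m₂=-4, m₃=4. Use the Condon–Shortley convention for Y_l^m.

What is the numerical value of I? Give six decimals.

0.201000

m-sum 0 ✓  L=14 even ✓  6≤6≤8 ✓
Π(2lᵢ+1) = 3×15×13 = 585
triangle coeff Δ(1,7,6) = 1/1365
Σ_t [1,1]: t=1:−1/518400 = -1/518400
(3j)²=7/195 [(1 7 6; 0 0 0)], sign=-1
Σ_t [1,1]: t=1:−1/7257600 = -1/7257600
(3j)²=11/455 [(1 7 6; 0 -4 4)], sign=-1
⇒ 4πI² = 33/65
I = (+1)√(33/65/(4π)) = 0.20099968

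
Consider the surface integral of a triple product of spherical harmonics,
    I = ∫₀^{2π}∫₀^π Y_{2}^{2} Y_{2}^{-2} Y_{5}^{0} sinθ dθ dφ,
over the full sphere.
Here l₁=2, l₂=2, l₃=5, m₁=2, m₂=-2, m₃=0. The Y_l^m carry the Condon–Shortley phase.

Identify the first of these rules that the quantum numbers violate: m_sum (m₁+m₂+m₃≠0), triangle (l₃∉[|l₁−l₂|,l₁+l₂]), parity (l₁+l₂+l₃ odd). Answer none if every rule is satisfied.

azimuthal sum: 2 − 2 + 0 = 0  ✓
0 ≤ 5 ≤ 4 (triangle on l)  ✗
L = 2 + 2 + 5 = 9 (odd)

triangle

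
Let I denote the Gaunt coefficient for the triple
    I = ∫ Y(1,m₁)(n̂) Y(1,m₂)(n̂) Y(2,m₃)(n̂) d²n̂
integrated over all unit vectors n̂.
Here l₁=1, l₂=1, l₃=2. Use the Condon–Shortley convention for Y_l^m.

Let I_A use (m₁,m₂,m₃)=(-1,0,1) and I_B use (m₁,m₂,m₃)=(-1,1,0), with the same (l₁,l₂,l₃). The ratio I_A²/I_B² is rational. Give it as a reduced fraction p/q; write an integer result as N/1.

3/1

l's match ⇒ only the (l;m) 3-j factors differ between A and B.
A: triangle coeff Δ(1,1,2) = 1/30; Σ_t [0,0]: t=0:+1/2 = 1/2; (3j)²=1/10 [(1 1 2; -1 0 1)], sign=-1
B: triangle coeff Δ(1,1,2) = 1/30; Σ_t [0,0]: t=0:+1/4 = 1/4; (3j)²=1/30 [(1 1 2; -1 1 0)], sign=+1
I_A²/I_B² = (1/10)/(1/30) = 3/1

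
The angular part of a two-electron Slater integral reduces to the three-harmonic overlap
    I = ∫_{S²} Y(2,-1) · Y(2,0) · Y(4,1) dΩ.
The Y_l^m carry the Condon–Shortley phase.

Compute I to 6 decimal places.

Rules hold: Σm=0, L=8 even, 0≤4≤4.
N = 5·5·9 = 225
Δ = 0!·4!·4!/9! = 1/630
Racah Σ t=0..0: t=0:+1/16 = 1/16
⇒ 3j(2 2 4; 0 0 0)² = 2/35, sgn +1
Racah Σ t=0..0: t=0:+1/24 = 1/24
⇒ 3j(2 2 4; -1 0 1)² = 1/21, sgn -1
4πI² = N·(3j₀)²·(3jₘ)² = 30/49
I = -1·√(0.612245/4π) = -0.22072812

-0.220728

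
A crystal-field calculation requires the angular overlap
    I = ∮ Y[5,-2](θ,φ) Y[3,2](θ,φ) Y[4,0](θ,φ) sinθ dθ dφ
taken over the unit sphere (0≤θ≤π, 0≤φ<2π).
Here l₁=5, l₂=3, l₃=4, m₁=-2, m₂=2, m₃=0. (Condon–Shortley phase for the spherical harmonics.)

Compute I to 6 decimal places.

-0.065427

Rules hold: Σm=0, L=12 even, 2≤4≤8.
N = 11·7·9 = 693
Δ = 4!·6!·2!/13! = 1/180180
Racah Σ t=1..3: t=1:−1/576 t=2:+1/144 t=3:−1/576 = 1/288
⇒ 3j(5 3 4; 0 0 0)² = 20/1001, sgn +1
Racah Σ t=3..4: t=3:−1/576 t=4:+1/864 = -1/1728
⇒ 3j(5 3 4; -2 2 0)² = 5/1287, sgn -1
4πI² = N·(3j₀)²·(3jₘ)² = 100/1859
I = -1·√(0.0537924/4π) = -0.06542675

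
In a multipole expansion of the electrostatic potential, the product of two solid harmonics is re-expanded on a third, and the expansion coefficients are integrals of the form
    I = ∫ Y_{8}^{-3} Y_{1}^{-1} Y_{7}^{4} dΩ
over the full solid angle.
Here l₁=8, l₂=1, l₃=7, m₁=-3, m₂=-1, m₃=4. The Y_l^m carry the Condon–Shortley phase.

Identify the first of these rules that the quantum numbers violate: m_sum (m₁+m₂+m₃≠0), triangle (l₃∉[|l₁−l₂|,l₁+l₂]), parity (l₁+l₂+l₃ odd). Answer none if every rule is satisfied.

none

azimuthal sum: -3 − 1 + 4 = 0  ✓
7 ≤ 7 ≤ 9 (triangle on l)  ✓
L = 8 + 1 + 7 = 16 (even)  ✓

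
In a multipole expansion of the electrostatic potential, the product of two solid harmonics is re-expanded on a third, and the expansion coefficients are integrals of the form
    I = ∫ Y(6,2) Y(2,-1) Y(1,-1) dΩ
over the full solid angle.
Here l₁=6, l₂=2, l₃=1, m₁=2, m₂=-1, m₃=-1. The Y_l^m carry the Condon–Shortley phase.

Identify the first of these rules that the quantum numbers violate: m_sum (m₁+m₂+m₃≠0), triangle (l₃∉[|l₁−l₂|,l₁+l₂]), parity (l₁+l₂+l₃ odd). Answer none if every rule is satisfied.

triangle

azimuthal sum: 2 − 1 − 1 = 0  ✓
4 ≤ 1 ≤ 8 (triangle on l)  ✗
L = 6 + 2 + 1 = 9 (odd)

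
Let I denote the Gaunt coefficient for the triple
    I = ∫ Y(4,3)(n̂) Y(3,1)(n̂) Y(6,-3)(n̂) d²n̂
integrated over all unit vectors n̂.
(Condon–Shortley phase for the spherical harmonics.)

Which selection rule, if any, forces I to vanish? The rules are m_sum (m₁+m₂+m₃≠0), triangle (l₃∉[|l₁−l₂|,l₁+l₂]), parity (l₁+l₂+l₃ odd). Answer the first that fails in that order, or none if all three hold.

m₁+m₂+m₃ = 3 + 1 − 3 = 1  ✗
triangle: |4−3|=1 ≤ l₃=6 ≤ 4+3=7
parity: l₁+l₂+l₃ = 13 is odd

m_sum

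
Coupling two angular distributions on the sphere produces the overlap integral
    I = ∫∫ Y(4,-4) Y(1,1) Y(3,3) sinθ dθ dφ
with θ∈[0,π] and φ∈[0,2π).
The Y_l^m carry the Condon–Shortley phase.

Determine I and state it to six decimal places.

m-sum 0 ✓  L=8 even ✓  3≤3≤5 ✓
Π(2lᵢ+1) = 9×3×7 = 189
triangle coeff Δ(4,1,3) = 1/252
Σ_t [1,1]: t=1:−1/36 = -1/36
(3j)²=4/63 [(4 1 3; 0 0 0)], sign=+1
Σ_t [2,2]: t=2:+1/1440 = 1/1440
(3j)²=1/9 [(4 1 3; -4 1 3)], sign=+1
⇒ 4πI² = 4/3
I = (+1)√(4/3/(4π)) = 0.32573501

0.325735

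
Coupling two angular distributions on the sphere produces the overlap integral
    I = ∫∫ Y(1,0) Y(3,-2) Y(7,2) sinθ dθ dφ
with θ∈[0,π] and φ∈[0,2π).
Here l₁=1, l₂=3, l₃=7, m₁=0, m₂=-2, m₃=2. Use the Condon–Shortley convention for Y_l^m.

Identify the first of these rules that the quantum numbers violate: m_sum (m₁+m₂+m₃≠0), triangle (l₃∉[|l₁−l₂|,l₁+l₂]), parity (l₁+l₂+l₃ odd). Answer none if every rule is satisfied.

triangle

m₁+m₂+m₃ = 0 − 2 + 2 = 0  ✓
triangle: |1−3|=2 ≤ l₃=7 ≤ 1+3=4  ✗
parity: l₁+l₂+l₃ = 11 is odd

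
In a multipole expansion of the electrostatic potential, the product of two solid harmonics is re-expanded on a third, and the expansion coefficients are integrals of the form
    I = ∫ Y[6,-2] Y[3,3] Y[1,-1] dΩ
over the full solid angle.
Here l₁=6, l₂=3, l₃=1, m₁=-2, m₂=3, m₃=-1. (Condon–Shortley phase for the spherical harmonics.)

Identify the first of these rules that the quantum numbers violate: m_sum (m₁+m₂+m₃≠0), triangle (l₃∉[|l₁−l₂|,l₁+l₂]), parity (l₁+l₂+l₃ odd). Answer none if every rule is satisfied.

triangle

azimuthal sum: -2 + 3 − 1 = 0  ✓
3 ≤ 1 ≤ 9 (triangle on l)  ✗
L = 6 + 3 + 1 = 10 (even)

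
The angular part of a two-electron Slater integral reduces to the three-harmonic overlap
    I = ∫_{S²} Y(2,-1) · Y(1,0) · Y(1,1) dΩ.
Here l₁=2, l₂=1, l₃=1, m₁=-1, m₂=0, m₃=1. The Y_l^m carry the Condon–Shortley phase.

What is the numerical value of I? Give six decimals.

-0.218510

m-sum 0 ✓  L=4 even ✓  1≤1≤3 ✓
Π(2lᵢ+1) = 5×3×3 = 45
triangle coeff Δ(2,1,1) = 1/30
Σ_t [1,1]: t=1:−1/1 = -1/1
(3j)²=2/15 [(2 1 1; 0 0 0)], sign=+1
Σ_t [1,1]: t=1:−1/2 = -1/2
(3j)²=1/10 [(2 1 1; -1 0 1)], sign=-1
⇒ 4πI² = 3/5
I = (-1)√(3/5/(4π)) = -0.21850969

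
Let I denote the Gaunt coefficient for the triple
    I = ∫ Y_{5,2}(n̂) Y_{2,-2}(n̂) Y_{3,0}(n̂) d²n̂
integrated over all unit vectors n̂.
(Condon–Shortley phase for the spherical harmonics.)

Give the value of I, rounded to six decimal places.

0.141758

m-sum 0 ✓  L=10 even ✓  3≤3≤7 ✓
Π(2lᵢ+1) = 11×5×7 = 385
triangle coeff Δ(5,2,3) = 1/2310
Σ_t [2,2]: t=2:+1/144 = 1/144
(3j)²=10/231 [(5 2 3; 0 0 0)], sign=-1
Σ_t [0,0]: t=0:+1/864 = 1/864
(3j)²=1/66 [(5 2 3; 2 -2 0)], sign=-1
⇒ 4πI² = 25/99
I = (+1)√(25/99/(4π)) = 0.14175797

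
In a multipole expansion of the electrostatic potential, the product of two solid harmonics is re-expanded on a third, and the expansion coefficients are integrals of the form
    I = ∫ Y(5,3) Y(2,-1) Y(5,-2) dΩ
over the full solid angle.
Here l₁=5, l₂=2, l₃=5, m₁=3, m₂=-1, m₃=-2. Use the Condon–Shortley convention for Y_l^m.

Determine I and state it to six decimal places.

m-sum 0 ✓  L=12 even ✓  3≤5≤7 ✓
Π(2lᵢ+1) = 11×5×11 = 605
triangle coeff Δ(5,2,5) = 1/38610
Σ_t [0,2]: t=0:+1/2880 t=1:−1/576 t=2:+1/2880 = -1/960
(3j)²=10/429 [(5 2 5; 0 0 0)], sign=+1
Σ_t [0,1]: t=0:+1/2880 t=1:−1/10080 = 1/4032
(3j)²=10/429 [(5 2 5; 3 -1 -2)], sign=-1
⇒ 4πI² = 500/1521
I = (-1)√(500/1521/(4π)) = -0.16173926

-0.161739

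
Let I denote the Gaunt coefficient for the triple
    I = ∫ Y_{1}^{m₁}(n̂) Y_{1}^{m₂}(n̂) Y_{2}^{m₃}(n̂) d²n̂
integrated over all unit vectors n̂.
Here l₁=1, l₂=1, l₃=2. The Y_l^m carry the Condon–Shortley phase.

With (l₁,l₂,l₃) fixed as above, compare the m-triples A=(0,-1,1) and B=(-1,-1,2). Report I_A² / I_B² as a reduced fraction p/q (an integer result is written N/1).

1/2

Same 1,1,2: normalisation and zero-m 3j drop out of the ratio.
A: Δ: 0! 2! 2! / 5! → 1/30; sum: t=0:+1/2 = 1/2; 3j²(1 1 2; 0 -1 1) = Δ·Π!·Σ² = 1/10  (sign -1)
B: Δ: 0! 2! 2! / 5! → 1/30; sum: t=0:+1/4 = 1/4; 3j²(1 1 2; -1 -1 2) = Δ·Π!·Σ² = 1/5  (sign +1)
I_A²/I_B² = (1/10)/(1/5) = 1/2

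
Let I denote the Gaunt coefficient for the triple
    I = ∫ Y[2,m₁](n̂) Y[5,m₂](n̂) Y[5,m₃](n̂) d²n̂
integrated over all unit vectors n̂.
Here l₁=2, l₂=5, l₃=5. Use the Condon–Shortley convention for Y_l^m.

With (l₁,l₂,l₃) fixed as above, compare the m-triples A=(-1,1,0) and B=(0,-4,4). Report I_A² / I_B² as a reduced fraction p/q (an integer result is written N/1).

l's match ⇒ only the (l;m) 3-j factors differ between A and B.
A: triangle coeff Δ(2,5,5) = 1/38610; Σ_t [1,2]: t=1:−1/1440 t=2:+1/1152 = 1/5760; (3j)²=1/858 [(2 5 5; -1 1 0)], sign=-1
B: triangle coeff Δ(2,5,5) = 1/38610; Σ_t [0,1]: t=0:+1/20160 t=1:−1/40320 = 1/40320; (3j)²=6/715 [(2 5 5; 0 -4 4)], sign=-1
I_A²/I_B² = (1/858)/(6/715) = 5/36

5/36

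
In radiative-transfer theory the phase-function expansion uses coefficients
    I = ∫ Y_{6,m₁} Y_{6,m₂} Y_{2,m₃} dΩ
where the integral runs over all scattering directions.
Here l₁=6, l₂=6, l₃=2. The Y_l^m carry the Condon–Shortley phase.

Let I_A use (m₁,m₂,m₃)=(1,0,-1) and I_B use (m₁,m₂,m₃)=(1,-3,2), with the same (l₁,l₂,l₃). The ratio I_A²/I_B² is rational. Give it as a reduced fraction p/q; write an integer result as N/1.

l's match ⇒ only the (l;m) 3-j factors differ between A and B.
A: triangle coeff Δ(6,6,2) = 1/90090; Σ_t [4,5]: t=4:+1/34560 t=5:−1/28800 = -1/172800; (3j)²=1/1430 [(6 6 2; 1 0 -1)], sign=+1
B: triangle coeff Δ(6,6,2) = 1/90090; Σ_t [3,3]: t=3:−1/120960 = -1/120960; (3j)²=24/1001 [(6 6 2; 1 -3 2)], sign=-1
I_A²/I_B² = (1/1430)/(24/1001) = 7/240

7/240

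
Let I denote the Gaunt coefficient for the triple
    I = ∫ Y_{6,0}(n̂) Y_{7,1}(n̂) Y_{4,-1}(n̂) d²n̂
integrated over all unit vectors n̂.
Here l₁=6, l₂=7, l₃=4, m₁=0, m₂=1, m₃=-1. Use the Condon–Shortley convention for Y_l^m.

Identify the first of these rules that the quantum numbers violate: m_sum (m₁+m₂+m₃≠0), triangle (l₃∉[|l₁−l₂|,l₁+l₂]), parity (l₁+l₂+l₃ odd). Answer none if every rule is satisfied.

azimuthal sum: 0 + 1 − 1 = 0  ✓
1 ≤ 4 ≤ 13 (triangle on l)  ✓
L = 6 + 7 + 4 = 17 (odd)  ✗

parity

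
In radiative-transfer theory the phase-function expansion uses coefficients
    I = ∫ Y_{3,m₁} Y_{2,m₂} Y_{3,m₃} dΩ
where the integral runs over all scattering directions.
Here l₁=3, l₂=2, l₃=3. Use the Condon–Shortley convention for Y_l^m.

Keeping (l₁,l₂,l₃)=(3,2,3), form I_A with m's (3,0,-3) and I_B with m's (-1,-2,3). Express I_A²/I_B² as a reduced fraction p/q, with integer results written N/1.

Same 3,2,3: normalisation and zero-m 3j drop out of the ratio.
A: Δ: 2! 4! 2! / 9! → 1/3780; sum: t=0:+1/96 = 1/96; 3j²(3 2 3; 3 0 -3) = Δ·Π!·Σ² = 5/84  (sign +1)
B: Δ: 2! 4! 2! / 9! → 1/3780; sum: t=0:+1/96 = 1/96; 3j²(3 2 3; -1 -2 3) = Δ·Π!·Σ² = 1/42  (sign +1)
I_A²/I_B² = (5/84)/(1/42) = 5/2

5/2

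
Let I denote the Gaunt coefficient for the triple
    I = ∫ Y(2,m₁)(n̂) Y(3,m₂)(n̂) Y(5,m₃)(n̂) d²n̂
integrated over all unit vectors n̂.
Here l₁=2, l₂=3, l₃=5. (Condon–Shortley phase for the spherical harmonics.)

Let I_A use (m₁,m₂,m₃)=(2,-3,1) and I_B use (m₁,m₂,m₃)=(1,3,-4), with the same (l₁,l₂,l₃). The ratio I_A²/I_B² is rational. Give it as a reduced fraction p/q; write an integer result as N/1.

1/84

l's match ⇒ only the (l;m) 3-j factors differ between A and B.
A: triangle coeff Δ(2,3,5) = 1/2310; Σ_t [0,0]: t=0:+1/17280 = 1/17280; (3j)²=1/2310 [(2 3 5; 2 -3 1)], sign=+1
B: triangle coeff Δ(2,3,5) = 1/2310; Σ_t [0,0]: t=0:+1/4320 = 1/4320; (3j)²=2/55 [(2 3 5; 1 3 -4)], sign=-1
I_A²/I_B² = (1/2310)/(2/55) = 1/84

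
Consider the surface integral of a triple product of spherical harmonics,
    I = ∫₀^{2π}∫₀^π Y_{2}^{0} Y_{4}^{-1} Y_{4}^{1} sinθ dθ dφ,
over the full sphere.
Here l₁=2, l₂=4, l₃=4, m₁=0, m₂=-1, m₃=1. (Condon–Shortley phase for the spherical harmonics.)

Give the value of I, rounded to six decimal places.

-0.139264

Checks pass: Σm=0; 10 even; l₃=4∈[2,6].
(2·2+1)(2·4+1)(2·4+1) = 405
Δ: 2! 2! 6! / 11! → 1/13860
sum: t=0:+1/192 t=1:−1/36 t=2:+1/192 = -5/288
3j²(2 4 4; 0 0 0) = Δ·Π!·Σ² = 20/693  (sign -1)
sum: t=0:+1/144 t=1:−1/48 t=2:+1/480 = -17/1440
3j²(2 4 4; 0 -1 1) = Δ·Π!·Σ² = 289/13860  (sign +1)
combine: 4πI² = 405·20/693·289/13860 = 1445/5929
take √, sign -1: I = -0.13926381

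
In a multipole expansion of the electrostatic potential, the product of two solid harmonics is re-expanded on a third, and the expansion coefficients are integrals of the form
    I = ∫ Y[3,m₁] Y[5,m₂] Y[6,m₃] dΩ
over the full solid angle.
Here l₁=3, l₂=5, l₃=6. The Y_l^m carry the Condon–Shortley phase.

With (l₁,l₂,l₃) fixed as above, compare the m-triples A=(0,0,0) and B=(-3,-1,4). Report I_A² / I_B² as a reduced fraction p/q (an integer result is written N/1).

7/12

Same 3,5,6: normalisation and zero-m 3j drop out of the ratio.
A: Δ: 2! 4! 8! / 15! → 1/675675; sum: t=0:+1/8640 t=1:−1/2304 t=2:+1/8640 = -7/34560; 3j²(3 5 6; 0 0 0) = Δ·Π!·Σ² = 7/429  (sign -1)
B: Δ: 2! 4! 8! / 15! → 1/675675; sum: t=2:+1/69120 = 1/69120; 3j²(3 5 6; -3 -1 4) = Δ·Π!·Σ² = 4/143  (sign +1)
I_A²/I_B² = (7/429)/(4/143) = 7/12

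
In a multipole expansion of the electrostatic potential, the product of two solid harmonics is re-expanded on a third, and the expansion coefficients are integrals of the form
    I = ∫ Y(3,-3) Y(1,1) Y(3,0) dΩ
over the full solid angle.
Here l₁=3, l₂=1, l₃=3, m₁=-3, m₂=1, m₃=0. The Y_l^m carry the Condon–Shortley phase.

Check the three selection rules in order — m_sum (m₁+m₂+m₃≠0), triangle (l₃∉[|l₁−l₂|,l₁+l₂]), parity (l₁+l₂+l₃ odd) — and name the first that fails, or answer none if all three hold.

m₁+m₂+m₃ = -3 + 1 + 0 = -2  ✗
triangle: |3−1|=2 ≤ l₃=3 ≤ 3+1=4
parity: l₁+l₂+l₃ = 7 is odd

m_sum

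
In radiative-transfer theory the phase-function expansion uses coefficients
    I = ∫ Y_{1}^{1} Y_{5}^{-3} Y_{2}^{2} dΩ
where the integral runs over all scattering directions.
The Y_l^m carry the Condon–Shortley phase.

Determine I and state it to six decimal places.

|1−5|≤2≤1+5 violated ⇒ I = 0

0.000000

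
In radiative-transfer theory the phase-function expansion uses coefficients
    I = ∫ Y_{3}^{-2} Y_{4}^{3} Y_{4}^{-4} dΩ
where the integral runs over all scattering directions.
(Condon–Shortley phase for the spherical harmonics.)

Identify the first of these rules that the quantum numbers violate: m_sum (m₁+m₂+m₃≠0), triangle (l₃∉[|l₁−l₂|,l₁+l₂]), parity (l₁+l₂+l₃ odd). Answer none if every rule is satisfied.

m_sum

azimuthal sum: -2 + 3 − 4 = -3  ✗
1 ≤ 4 ≤ 7 (triangle on l)
L = 3 + 4 + 4 = 11 (odd)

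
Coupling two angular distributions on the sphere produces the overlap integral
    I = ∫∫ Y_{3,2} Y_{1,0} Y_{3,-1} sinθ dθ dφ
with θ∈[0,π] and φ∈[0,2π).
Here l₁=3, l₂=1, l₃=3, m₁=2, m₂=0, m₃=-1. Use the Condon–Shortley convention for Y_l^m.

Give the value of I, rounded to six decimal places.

m-sum = 2 + 0 − 1 = 1 ≠ 0 ⇒ I = 0

0.000000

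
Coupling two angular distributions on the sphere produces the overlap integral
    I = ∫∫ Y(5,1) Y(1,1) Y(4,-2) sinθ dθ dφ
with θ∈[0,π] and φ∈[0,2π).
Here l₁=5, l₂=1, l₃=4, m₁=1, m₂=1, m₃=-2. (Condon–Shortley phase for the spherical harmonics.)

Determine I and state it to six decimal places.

-0.120286

Checks pass: Σm=0; 10 even; l₃=4∈[4,6].
(2·5+1)(2·1+1)(2·4+1) = 297
Δ: 2! 8! 0! / 11! → 1/495
sum: t=1:−1/576 = -1/576
3j²(5 1 4; 0 0 0) = Δ·Π!·Σ² = 5/99  (sign -1)
sum: t=2:+1/2880 = 1/2880
3j²(5 1 4; 1 1 -2) = Δ·Π!·Σ² = 2/165  (sign +1)
combine: 4πI² = 297·5/99·2/165 = 2/11
take √, sign -1: I = -0.12028562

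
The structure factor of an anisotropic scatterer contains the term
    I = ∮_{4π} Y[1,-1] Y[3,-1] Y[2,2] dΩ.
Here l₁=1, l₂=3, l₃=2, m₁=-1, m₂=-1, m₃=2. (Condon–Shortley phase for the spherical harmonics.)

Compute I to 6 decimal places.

-0.082589

m-sum 0 ✓  L=6 even ✓  2≤2≤4 ✓
Π(2lᵢ+1) = 3×7×5 = 105
triangle coeff Δ(1,3,2) = 1/105
Σ_t [1,1]: t=1:−1/4 = -1/4
(3j)²=3/35 [(1 3 2; 0 0 0)], sign=-1
Σ_t [2,2]: t=2:+1/48 = 1/48
(3j)²=1/105 [(1 3 2; -1 -1 2)], sign=+1
⇒ 4πI² = 3/35
I = (-1)√(3/35/(4π)) = -0.08258890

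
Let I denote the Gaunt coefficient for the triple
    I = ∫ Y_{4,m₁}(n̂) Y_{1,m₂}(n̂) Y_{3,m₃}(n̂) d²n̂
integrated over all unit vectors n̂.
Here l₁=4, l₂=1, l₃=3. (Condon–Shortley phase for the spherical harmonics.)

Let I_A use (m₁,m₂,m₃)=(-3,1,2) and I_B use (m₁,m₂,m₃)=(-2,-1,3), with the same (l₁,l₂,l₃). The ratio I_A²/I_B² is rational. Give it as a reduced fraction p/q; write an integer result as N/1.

21/1

Same 4,1,3: normalisation and zero-m 3j drop out of the ratio.
A: Δ: 2! 6! 0! / 9! → 1/252; sum: t=2:+1/240 = 1/240; 3j²(4 1 3; -3 1 2) = Δ·Π!·Σ² = 1/12  (sign -1)
B: Δ: 2! 6! 0! / 9! → 1/252; sum: t=0:+1/1440 = 1/1440; 3j²(4 1 3; -2 -1 3) = Δ·Π!·Σ² = 1/252  (sign +1)
I_A²/I_B² = (1/12)/(1/252) = 21/1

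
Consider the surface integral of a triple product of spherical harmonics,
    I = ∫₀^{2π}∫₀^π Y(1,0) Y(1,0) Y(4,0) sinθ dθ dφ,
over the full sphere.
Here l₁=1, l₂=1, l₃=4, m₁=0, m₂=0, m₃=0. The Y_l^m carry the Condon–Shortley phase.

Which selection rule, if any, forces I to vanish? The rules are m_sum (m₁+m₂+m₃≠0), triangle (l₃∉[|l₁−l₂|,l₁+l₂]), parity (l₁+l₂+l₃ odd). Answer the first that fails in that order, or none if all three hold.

triangle

azimuthal sum: 0 + 0 + 0 = 0  ✓
0 ≤ 4 ≤ 2 (triangle on l)  ✗
L = 1 + 1 + 4 = 6 (even)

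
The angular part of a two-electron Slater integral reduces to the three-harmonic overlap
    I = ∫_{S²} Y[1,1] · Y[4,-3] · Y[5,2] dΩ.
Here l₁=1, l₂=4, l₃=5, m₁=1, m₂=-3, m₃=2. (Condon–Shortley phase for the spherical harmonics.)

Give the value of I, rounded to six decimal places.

m-sum 0 ✓  L=10 even ✓  3≤5≤5 ✓
Π(2lᵢ+1) = 3×9×11 = 297
triangle coeff Δ(1,4,5) = 1/495
Σ_t [0,0]: t=0:+1/576 = 1/576
(3j)²=5/99 [(1 4 5; 0 0 0)], sign=-1
Σ_t [0,0]: t=0:+1/10080 = 1/10080
(3j)²=1/165 [(1 4 5; 1 -3 2)], sign=-1
⇒ 4πI² = 1/11
I = (+1)√(1/11/(4π)) = 0.08505478

0.085055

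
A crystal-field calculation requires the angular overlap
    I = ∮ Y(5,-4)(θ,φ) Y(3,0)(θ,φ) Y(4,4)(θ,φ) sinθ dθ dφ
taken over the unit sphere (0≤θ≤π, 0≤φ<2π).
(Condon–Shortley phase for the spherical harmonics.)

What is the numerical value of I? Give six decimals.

-0.207724

Rules hold: Σm=0, L=12 even, 2≤4≤8.
N = 11·7·9 = 693
Δ = 4!·6!·2!/13! = 1/180180
Racah Σ t=1..3: t=1:−1/576 t=2:+1/144 t=3:−1/576 = 1/288
⇒ 3j(5 3 4; 0 0 0)² = 20/1001, sgn +1
Racah Σ t=3..3: t=3:−1/8640 = -1/8640
⇒ 3j(5 3 4; -4 0 4)² = 28/715, sgn -1
4πI² = N·(3j₀)²·(3jₘ)² = 1008/1859
I = -1·√(0.542227/4π) = -0.20772350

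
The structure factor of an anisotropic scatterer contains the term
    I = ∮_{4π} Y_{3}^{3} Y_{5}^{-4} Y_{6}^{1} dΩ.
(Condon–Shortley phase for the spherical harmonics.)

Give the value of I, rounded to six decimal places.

0.072068

Rules hold: Σm=0, L=14 even, 2≤6≤8.
N = 7·11·13 = 1001
Δ = 2!·4!·8!/15! = 1/675675
Racah Σ t=0..2: t=0:+1/8640 t=1:−1/2304 t=2:+1/8640 = -7/34560
⇒ 3j(3 5 6; 0 0 0)² = 7/429, sgn -1
Racah Σ t=0..0: t=0:+1/241920 = 1/241920
⇒ 3j(3 5 6; 3 -4 1)² = 4/1001, sgn -1
4πI² = N·(3j₀)²·(3jₘ)² = 28/429
I = +1·√(0.0652681/4π) = 0.07206849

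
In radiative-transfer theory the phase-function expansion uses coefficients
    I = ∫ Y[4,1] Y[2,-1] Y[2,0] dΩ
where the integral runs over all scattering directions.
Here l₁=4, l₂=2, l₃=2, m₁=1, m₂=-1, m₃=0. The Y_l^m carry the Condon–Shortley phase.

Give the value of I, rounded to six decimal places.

-0.220728

Rules hold: Σm=0, L=8 even, 2≤2≤6.
N = 9·5·5 = 225
Δ = 4!·4!·0!/9! = 1/630
Racah Σ t=2..2: t=2:+1/16 = 1/16
⇒ 3j(4 2 2; 0 0 0)² = 2/35, sgn +1
Racah Σ t=1..1: t=1:−1/24 = -1/24
⇒ 3j(4 2 2; 1 -1 0)² = 1/21, sgn -1
4πI² = N·(3j₀)²·(3jₘ)² = 30/49
I = -1·√(0.612245/4π) = -0.22072812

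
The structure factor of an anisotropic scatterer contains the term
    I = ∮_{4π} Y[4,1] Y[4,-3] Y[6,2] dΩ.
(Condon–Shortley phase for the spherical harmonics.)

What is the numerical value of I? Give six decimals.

m-sum 0 ✓  L=14 even ✓  0≤6≤8 ✓
Π(2lᵢ+1) = 9×9×13 = 1053
triangle coeff Δ(4,4,6) = 1/1261260
Σ_t [0,2]: t=0:+1/4608 t=1:−1/1296 t=2:+1/4608 = -7/20736
(3j)²=20/1287 [(4 4 6; 0 0 0)], sign=-1
Σ_t [0,1]: t=0:+1/8640 t=1:−1/34560 = 1/11520
(3j)²=3/143 [(4 4 6; 1 -3 2)], sign=+1
⇒ 4πI² = 540/1573
I = (-1)√(540/1573/(4π)) = -0.16528277

-0.165283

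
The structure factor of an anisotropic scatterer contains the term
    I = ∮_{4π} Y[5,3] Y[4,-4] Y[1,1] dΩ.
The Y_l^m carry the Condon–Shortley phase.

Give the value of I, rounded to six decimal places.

m-sum 0 ✓  L=10 even ✓  1≤1≤9 ✓
Π(2lᵢ+1) = 11×9×3 = 297
triangle coeff Δ(5,4,1) = 1/495
Σ_t [4,4]: t=4:+1/576 = 1/576
(3j)²=5/99 [(5 4 1; 0 0 0)], sign=-1
Σ_t [0,0]: t=0:+1/80640 = 1/80640
(3j)²=1/495 [(5 4 1; 3 -4 1)], sign=+1
⇒ 4πI² = 1/33
I = (-1)√(1/33/(4π)) = -0.04910640

-0.049106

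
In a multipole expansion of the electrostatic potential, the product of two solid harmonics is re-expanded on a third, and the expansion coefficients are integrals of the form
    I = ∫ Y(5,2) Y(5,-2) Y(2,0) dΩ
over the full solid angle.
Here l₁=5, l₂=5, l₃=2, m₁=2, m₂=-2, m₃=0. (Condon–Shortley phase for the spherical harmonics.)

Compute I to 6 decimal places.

Rules hold: Σm=0, L=12 even, 0≤2≤10.
N = 11·11·5 = 605
Δ = 8!·2!·2!/13! = 1/38610
Racah Σ t=3..5: t=3:−1/2880 t=4:+1/576 t=5:−1/2880 = 1/960
⇒ 3j(5 5 2; 0 0 0)² = 10/429, sgn +1
Racah Σ t=1..3: t=1:−1/20160 t=2:+1/1440 t=3:−1/2880 = 1/3360
⇒ 3j(5 5 2; 2 -2 0)² = 6/715, sgn +1
4πI² = N·(3j₀)²·(3jₘ)² = 20/169
I = +1·√(0.118343/4π) = 0.09704356

0.097044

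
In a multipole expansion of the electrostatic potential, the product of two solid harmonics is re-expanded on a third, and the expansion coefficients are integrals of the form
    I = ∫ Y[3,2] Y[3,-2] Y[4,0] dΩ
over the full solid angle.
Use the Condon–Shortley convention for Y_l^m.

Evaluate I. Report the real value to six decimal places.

Rules hold: Σm=0, L=10 even, 0≤4≤6.
N = 7·7·9 = 441
Δ = 2!·4!·4!/11! = 1/34650
Racah Σ t=0..2: t=0:+1/72 t=1:−1/16 t=2:+1/72 = -5/144
⇒ 3j(3 3 4; 0 0 0)² = 2/77, sgn -1
Racah Σ t=0..1: t=0:+1/72 t=1:−1/576 = 7/576
⇒ 3j(3 3 4; 2 -2 0)² = 7/198, sgn +1
4πI² = N·(3j₀)²·(3jₘ)² = 49/121
I = -1·√(0.404959/4π) = -0.17951487

-0.179515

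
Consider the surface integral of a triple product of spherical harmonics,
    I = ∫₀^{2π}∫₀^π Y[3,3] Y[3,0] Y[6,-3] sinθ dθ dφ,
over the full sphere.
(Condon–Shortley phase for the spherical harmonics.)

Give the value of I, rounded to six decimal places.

Checks pass: Σm=0; 12 even; l₃=6∈[0,6].
(2·3+1)(2·3+1)(2·6+1) = 637
Δ: 0! 6! 6! / 13! → 1/12012
sum: t=0:+1/1296 = 1/1296
3j²(3 3 6; 0 0 0) = Δ·Π!·Σ² = 100/3003  (sign +1)
sum: t=0:+1/25920 = 1/25920
3j²(3 3 6; 3 0 -3) = Δ·Π!·Σ² = 1/143  (sign -1)
combine: 4πI² = 637·100/3003·1/143 = 700/4719
take √, sign -1: I = -0.10864734

-0.108647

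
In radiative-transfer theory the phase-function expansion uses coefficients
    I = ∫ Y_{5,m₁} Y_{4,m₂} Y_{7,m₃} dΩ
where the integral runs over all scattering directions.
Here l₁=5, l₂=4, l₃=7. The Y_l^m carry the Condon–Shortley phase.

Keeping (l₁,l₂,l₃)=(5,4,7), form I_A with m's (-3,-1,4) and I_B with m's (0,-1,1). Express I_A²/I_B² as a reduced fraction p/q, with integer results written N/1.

5577/18515

Same 5,4,7: normalisation and zero-m 3j drop out of the ratio.
A: Δ: 2! 8! 6! / 17! → 1/6126120; sum: t=0:+1/2903040 t=1:−1/241920 t=2:+1/345600 = -13/14515200; 3j²(5 4 7; -3 -1 4) = Δ·Π!·Σ² = 13/7140  (sign +1)
B: Δ: 2! 8! 6! / 17! → 1/6126120; sum: t=0:+1/51840 t=1:−1/27648 t=2:+1/172800 = -23/2073600; 3j²(5 4 7; 0 -1 1) = Δ·Π!·Σ² = 529/87516  (sign -1)
I_A²/I_B² = (13/7140)/(529/87516) = 5577/18515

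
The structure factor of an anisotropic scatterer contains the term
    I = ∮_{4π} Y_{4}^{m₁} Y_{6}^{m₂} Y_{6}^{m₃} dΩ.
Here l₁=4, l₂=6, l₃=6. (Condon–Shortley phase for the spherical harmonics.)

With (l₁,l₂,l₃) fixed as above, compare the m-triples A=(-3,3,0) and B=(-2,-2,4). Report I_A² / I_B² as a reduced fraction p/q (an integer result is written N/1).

1764/529

Shared (l₁,l₂,l₃)=(4,6,6): N and (l;000)² cancel in I_A²/I_B².
A: Δ = 4!·4!·8!/17! = 1/15315300; Racah Σ t=3..4: t=3:−1/207360 t=4:+1/103680 = 1/207360; ⇒ 3j(4 6 6; -3 3 0)² = 21/2431, sgn +1
B: Δ = 4!·4!·8!/17! = 1/15315300; Racah Σ t=2..4: t=2:+1/138240 t=3:−1/181440 t=4:+1/3870720 = 23/11612160; ⇒ 3j(4 6 6; -2 -2 4)² = 529/204204, sgn +1
I_A²/I_B² = (21/2431)/(529/204204) = 1764/529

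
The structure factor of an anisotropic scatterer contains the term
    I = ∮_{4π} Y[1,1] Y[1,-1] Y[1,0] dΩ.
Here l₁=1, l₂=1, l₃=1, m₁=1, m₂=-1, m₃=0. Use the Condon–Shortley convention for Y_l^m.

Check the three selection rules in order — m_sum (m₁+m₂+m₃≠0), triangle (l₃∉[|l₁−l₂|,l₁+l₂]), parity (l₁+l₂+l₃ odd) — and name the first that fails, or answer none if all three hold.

Σmᵢ = 0  ✓
l₃∈[|l₁−l₂|,l₁+l₂]=[0,2], have l₃=1  ✓
Σlᵢ = 3 ⇒ odd  ✗

parity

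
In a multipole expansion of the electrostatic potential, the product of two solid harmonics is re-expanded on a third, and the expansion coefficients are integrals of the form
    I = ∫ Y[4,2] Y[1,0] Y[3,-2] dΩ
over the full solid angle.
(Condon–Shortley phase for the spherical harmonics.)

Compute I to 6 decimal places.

Checks pass: Σm=0; 8 even; l₃=3∈[3,5].
(2·4+1)(2·1+1)(2·3+1) = 189
Δ: 2! 6! 0! / 9! → 1/252
sum: t=1:−1/36 = -1/36
3j²(4 1 3; 0 0 0) = Δ·Π!·Σ² = 4/63  (sign +1)
sum: t=1:−1/120 = -1/120
3j²(4 1 3; 2 0 -2) = Δ·Π!·Σ² = 1/21  (sign +1)
combine: 4πI² = 189·4/63·1/21 = 4/7
take √, sign +1: I = 0.21324362

0.213244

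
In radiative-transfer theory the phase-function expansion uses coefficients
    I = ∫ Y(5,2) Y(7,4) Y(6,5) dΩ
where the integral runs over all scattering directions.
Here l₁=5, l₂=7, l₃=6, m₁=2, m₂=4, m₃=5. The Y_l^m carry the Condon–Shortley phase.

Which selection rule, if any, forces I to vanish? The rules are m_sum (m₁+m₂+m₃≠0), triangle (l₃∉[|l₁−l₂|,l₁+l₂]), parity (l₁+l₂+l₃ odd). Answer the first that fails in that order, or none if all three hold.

m_sum

azimuthal sum: 2 + 4 + 5 = 11  ✗
2 ≤ 6 ≤ 12 (triangle on l)
L = 5 + 7 + 6 = 18 (even)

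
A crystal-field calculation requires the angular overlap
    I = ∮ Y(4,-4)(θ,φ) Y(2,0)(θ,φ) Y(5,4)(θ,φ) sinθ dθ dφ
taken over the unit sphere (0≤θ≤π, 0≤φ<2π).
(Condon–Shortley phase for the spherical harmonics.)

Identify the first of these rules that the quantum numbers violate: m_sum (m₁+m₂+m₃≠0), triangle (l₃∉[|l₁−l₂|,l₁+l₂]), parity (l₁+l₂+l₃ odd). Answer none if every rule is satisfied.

parity

azimuthal sum: -4 + 0 + 4 = 0  ✓
2 ≤ 5 ≤ 6 (triangle on l)  ✓
L = 4 + 2 + 5 = 11 (odd)  ✗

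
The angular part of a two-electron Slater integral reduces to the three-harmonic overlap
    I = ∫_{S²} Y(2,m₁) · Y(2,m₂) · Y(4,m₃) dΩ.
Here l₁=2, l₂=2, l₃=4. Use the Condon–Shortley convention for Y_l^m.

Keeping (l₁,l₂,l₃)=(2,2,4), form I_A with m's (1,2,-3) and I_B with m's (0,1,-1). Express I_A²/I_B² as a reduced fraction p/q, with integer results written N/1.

7/6

Same 2,2,4: normalisation and zero-m 3j drop out of the ratio.
A: Δ: 0! 4! 4! / 9! → 1/630; sum: t=0:+1/144 = 1/144; 3j²(2 2 4; 1 2 -3) = Δ·Π!·Σ² = 1/18  (sign -1)
B: Δ: 0! 4! 4! / 9! → 1/630; sum: t=0:+1/24 = 1/24; 3j²(2 2 4; 0 1 -1) = Δ·Π!·Σ² = 1/21  (sign -1)
I_A²/I_B² = (1/18)/(1/21) = 7/6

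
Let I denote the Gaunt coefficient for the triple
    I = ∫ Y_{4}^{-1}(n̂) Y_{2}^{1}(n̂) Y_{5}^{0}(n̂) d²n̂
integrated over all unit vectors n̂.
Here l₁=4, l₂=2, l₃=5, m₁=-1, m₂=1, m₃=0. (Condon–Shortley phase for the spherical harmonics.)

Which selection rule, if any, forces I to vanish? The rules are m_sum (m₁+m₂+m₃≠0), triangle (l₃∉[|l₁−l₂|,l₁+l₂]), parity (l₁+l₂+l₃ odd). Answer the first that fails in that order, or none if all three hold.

m₁+m₂+m₃ = -1 + 1 + 0 = 0  ✓
triangle: |4−2|=2 ≤ l₃=5 ≤ 4+2=6  ✓
parity: l₁+l₂+l₃ = 11 is odd  ✗

parity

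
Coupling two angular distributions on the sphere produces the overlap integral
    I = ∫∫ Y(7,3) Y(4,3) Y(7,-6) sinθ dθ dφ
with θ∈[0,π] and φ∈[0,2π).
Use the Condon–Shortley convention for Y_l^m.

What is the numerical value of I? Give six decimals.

Rules hold: Σm=0, L=18 even, 3≤7≤11.
N = 15·9·15 = 2025
Δ = 4!·10!·4!/19! = 1/58198140
Racah Σ t=0..4: t=0:+1/17418240 t=1:−1/622080 t=2:+1/230400 t=3:−1/622080 t=4:+1/17418240 = 1/806400
⇒ 3j(7 4 7; 0 0 0)² = 2268/230945, sgn -1
Racah Σ t=3..4: t=3:−1/52254720 t=4:+1/522547200 = -1/58060800
⇒ 3j(7 4 7; 3 3 -6)² = 9/646, sgn +1
4πI² = N·(3j₀)²·(3jₘ)² = 4133430/14919047
I = -1·√(0.277057/4π) = -0.14848406

-0.148484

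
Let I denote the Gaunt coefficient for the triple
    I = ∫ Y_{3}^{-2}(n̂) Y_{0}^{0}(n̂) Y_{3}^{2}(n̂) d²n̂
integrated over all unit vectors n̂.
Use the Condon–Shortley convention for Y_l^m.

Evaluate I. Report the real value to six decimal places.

Rules hold: Σm=0, L=6 even, 3≤3≤3.
N = 7·1·7 = 49
Δ = 0!·6!·0!/7! = 1/7
Racah Σ t=0..0: t=0:+1/36 = 1/36
⇒ 3j(3 0 3; 0 0 0)² = 1/7, sgn -1
Racah Σ t=0..0: t=0:+1/120 = 1/120
⇒ 3j(3 0 3; -2 0 2)² = 1/7, sgn -1
4πI² = N·(3j₀)²·(3jₘ)² = 1/1
I = +1·√(1/4π) = 0.28209479

0.282095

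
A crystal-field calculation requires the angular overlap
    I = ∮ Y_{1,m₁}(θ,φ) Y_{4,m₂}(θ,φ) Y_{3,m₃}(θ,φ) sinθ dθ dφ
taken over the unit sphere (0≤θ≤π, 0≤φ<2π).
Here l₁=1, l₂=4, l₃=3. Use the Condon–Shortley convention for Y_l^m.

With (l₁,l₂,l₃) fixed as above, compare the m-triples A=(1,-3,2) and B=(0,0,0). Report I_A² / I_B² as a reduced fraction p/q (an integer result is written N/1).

21/16

Shared (l₁,l₂,l₃)=(1,4,3): N and (l;000)² cancel in I_A²/I_B².
A: Δ = 2!·0!·6!/9! = 1/252; Racah Σ t=0..0: t=0:+1/240 = 1/240; ⇒ 3j(1 4 3; 1 -3 2)² = 1/12, sgn -1
B: Δ = 2!·0!·6!/9! = 1/252; Racah Σ t=1..1: t=1:−1/36 = -1/36; ⇒ 3j(1 4 3; 0 0 0)² = 4/63, sgn +1
I_A²/I_B² = (1/12)/(4/63) = 21/16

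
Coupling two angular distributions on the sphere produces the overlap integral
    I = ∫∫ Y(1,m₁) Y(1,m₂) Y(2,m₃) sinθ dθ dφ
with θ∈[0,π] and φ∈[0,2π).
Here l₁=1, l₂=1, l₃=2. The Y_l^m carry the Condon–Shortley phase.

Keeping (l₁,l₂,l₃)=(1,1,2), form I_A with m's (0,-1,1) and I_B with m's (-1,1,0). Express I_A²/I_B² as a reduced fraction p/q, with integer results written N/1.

Same 1,1,2: normalisation and zero-m 3j drop out of the ratio.
A: Δ: 0! 2! 2! / 5! → 1/30; sum: t=0:+1/2 = 1/2; 3j²(1 1 2; 0 -1 1) = Δ·Π!·Σ² = 1/10  (sign -1)
B: Δ: 0! 2! 2! / 5! → 1/30; sum: t=0:+1/4 = 1/4; 3j²(1 1 2; -1 1 0) = Δ·Π!·Σ² = 1/30  (sign +1)
I_A²/I_B² = (1/10)/(1/30) = 3/1

3/1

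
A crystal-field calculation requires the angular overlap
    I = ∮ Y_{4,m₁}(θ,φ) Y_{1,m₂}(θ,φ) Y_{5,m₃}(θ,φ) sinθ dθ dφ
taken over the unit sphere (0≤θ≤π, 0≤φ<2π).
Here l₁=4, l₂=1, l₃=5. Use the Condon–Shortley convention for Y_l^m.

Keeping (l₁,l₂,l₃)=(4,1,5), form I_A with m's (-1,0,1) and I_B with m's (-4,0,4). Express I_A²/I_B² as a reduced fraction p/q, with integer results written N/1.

Shared (l₁,l₂,l₃)=(4,1,5): N and (l;000)² cancel in I_A²/I_B².
A: Δ = 0!·8!·2!/11! = 1/495; Racah Σ t=0..0: t=0:+1/720 = 1/720; ⇒ 3j(4 1 5; -1 0 1)² = 8/165, sgn +1
B: Δ = 0!·8!·2!/11! = 1/495; Racah Σ t=0..0: t=0:+1/40320 = 1/40320; ⇒ 3j(4 1 5; -4 0 4)² = 1/55, sgn -1
I_A²/I_B² = (8/165)/(1/55) = 8/3

8/3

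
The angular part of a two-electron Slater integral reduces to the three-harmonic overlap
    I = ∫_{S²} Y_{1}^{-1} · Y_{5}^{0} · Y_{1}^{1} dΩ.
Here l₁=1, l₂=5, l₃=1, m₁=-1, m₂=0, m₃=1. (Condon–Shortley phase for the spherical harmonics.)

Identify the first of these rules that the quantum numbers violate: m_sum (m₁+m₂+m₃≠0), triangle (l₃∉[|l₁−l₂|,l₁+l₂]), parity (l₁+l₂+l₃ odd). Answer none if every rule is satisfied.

triangle

azimuthal sum: -1 + 0 + 1 = 0  ✓
4 ≤ 1 ≤ 6 (triangle on l)  ✗
L = 1 + 5 + 1 = 7 (odd)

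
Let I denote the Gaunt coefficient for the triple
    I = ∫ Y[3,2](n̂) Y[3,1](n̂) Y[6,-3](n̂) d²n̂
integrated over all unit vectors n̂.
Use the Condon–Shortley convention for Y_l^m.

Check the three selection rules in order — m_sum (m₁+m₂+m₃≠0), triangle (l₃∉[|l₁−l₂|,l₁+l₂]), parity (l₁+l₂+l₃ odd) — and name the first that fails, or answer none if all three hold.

none

azimuthal sum: 2 + 1 − 3 = 0  ✓
0 ≤ 6 ≤ 6 (triangle on l)  ✓
L = 3 + 3 + 6 = 12 (even)  ✓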